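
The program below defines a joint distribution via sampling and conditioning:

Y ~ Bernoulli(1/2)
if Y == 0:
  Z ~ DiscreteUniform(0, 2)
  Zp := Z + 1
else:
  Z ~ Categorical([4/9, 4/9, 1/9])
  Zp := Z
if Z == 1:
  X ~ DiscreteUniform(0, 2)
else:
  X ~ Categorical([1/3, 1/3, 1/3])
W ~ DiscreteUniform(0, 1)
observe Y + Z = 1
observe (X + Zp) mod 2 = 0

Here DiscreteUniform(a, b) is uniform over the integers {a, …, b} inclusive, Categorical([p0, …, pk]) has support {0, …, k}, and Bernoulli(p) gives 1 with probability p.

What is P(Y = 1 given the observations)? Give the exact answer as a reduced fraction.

Enumerate traces; 8 have nonzero weight after conditioning:
  (Y=0, Z=1, X=0, W=0) weight 1/36
  (Y=0, Z=1, X=0, W=1) weight 1/36
  (Y=0, Z=1, X=2, W=0) weight 1/36
  (Y=0, Z=1, X=2, W=1) weight 1/36
  (Y=1, Z=0, X=0, W=0) weight 1/27
  (Y=1, Z=0, X=0, W=1) weight 1/27
  (Y=1, Z=0, X=2, W=0) weight 1/27
  (Y=1, Z=0, X=2, W=1) weight 1/27
Group by Y:
  weight(Y=0) = 1/9
  weight(Y=1) = 4/27
Total weight = 1/9 + 4/27 = 7/27
P(Y=0 | obs) = 1/9 / 7/27 = 3/7
P(Y=1 | obs) = 4/27 / 7/27 = 4/7

P(Y = 1 | obs) = 4/7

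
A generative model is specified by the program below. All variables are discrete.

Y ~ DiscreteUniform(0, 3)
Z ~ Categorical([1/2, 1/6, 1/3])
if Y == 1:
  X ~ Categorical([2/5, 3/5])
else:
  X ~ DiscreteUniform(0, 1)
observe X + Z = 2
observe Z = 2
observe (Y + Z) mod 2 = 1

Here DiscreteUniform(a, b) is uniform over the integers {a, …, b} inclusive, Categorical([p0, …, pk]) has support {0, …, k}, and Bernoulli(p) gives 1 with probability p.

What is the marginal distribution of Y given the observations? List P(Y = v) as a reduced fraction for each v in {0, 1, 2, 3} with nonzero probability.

P(Y=1) = 4/9, P(Y=3) = 5/9

Enumerate traces; 2 have nonzero weight after conditioning:
  (Y=1, Z=2, X=0) weight 1/30
  (Y=3, Z=2, X=0) weight 1/24
Group by Y:
  weight(Y=1) = 1/30
  weight(Y=3) = 1/24
Total weight = 1/30 + 1/24 = 3/40
P(Y=1 | obs) = 1/30 / 3/40 = 4/9
P(Y=3 | obs) = 1/24 / 3/40 = 5/9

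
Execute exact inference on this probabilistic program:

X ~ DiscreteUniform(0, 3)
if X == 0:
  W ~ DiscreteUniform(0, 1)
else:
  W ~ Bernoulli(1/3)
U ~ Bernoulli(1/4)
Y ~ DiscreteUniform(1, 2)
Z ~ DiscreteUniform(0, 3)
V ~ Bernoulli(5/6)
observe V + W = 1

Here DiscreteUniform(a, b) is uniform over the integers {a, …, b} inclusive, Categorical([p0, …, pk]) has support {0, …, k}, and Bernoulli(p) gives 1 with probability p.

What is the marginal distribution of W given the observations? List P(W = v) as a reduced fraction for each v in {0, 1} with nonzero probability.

Enumerate traces; 128 have nonzero weight after conditioning:
  (X=0, W=0, U=0, Y=1, Z=0, V=1) weight 5/512
  (X=0, W=0, U=0, Y=1, Z=1, V=1) weight 5/512
  (X=0, W=0, U=0, Y=1, Z=2, V=1) weight 5/512
  (X=0, W=0, U=0, Y=1, Z=3, V=1) weight 5/512
  (X=0, W=0, U=0, Y=2, Z=0, V=1) weight 5/512
  (X=0, W=0, U=0, Y=2, Z=1, V=1) weight 5/512
  (X=0, W=0, U=0, Y=2, Z=2, V=1) weight 5/512
  (X=0, W=0, U=0, Y=2, Z=3, V=1) weight 5/512
  (X=0, W=1, U=0, Y=1, Z=0, V=0) weight 1/512
  … 119 more
Group by W:
  weight(W=0) = 25/48
  weight(W=1) = 1/16
Total weight = 25/48 + 1/16 = 7/12
P(W=0 | obs) = 25/48 / 7/12 = 25/28
P(W=1 | obs) = 1/16 / 7/12 = 3/28

P(W=0) = 25/28, P(W=1) = 3/28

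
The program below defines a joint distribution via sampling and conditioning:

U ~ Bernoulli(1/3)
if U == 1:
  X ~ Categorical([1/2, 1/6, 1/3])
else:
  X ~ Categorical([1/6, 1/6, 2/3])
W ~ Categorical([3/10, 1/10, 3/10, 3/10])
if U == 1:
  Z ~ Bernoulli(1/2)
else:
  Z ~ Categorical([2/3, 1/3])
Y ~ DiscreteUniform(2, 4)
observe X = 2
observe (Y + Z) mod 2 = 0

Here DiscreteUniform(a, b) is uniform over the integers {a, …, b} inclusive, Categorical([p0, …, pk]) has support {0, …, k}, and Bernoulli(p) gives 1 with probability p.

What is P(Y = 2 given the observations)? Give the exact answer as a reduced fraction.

Enumerate traces; 24 have nonzero weight after conditioning:
  (U=0, X=2, W=0, Z=0, Y=2) weight 4/135
  (U=0, X=2, W=0, Z=0, Y=4) weight 4/135
  (U=0, X=2, W=0, Z=1, Y=3) weight 2/135
  (U=0, X=2, W=1, Z=0, Y=2) weight 4/405
  (U=0, X=2, W=1, Z=0, Y=4) weight 4/405
  (U=0, X=2, W=1, Z=1, Y=3) weight 2/405
  (U=0, X=2, W=2, Z=0, Y=2) weight 4/135
  (U=0, X=2, W=2, Z=0, Y=4) weight 4/135
  … 16 more
Group by Y:
  weight(Y=2) = 19/162
  weight(Y=3) = 11/162
  weight(Y=4) = 19/162
Total weight = 19/162 + 11/162 + 19/162 = 49/162
P(Y=2 | obs) = 19/162 / 49/162 = 19/49
P(Y=3 | obs) = 11/162 / 49/162 = 11/49
P(Y=4 | obs) = 19/162 / 49/162 = 19/49

P(Y = 2 | obs) = 19/49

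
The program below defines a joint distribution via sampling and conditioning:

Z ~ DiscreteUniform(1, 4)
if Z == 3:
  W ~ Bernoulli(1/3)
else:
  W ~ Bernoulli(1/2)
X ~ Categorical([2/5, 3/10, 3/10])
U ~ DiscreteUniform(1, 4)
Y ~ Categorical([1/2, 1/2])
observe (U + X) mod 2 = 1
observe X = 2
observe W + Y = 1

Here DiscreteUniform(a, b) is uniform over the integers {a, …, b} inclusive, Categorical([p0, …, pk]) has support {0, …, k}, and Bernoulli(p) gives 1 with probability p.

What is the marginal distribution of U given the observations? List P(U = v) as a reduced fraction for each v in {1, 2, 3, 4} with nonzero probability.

P(U=1) = 1/2, P(U=3) = 1/2

Enumerate traces; 16 have nonzero weight after conditioning:
  (Z=1, W=0, X=2, U=1, Y=1) weight 3/640
  (Z=1, W=0, X=2, U=3, Y=1) weight 3/640
  (Z=1, W=1, X=2, U=1, Y=0) weight 3/640
  (Z=1, W=1, X=2, U=3, Y=0) weight 3/640
  (Z=2, W=0, X=2, U=1, Y=1) weight 3/640
  (Z=2, W=0, X=2, U=3, Y=1) weight 3/640
  (Z=2, W=1, X=2, U=1, Y=0) weight 3/640
  (Z=2, W=1, X=2, U=3, Y=0) weight 3/640
  … 8 more
Group by U:
  weight(U=1) = 3/80
  weight(U=3) = 3/80
Total weight = 3/80 + 3/80 = 3/40
P(U=1 | obs) = 3/80 / 3/40 = 1/2
P(U=3 | obs) = 3/80 / 3/40 = 1/2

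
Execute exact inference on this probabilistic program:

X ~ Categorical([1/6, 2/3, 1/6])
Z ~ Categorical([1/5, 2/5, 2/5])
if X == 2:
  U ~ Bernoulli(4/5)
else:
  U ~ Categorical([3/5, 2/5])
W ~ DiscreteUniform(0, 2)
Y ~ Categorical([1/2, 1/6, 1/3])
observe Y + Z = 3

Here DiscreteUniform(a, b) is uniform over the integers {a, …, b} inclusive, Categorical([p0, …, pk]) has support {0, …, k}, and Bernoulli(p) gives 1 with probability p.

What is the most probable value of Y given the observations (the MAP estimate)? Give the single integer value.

argmax_v P(Y = v | obs) = 2

Enumerate traces; 36 have nonzero weight after conditioning:
  (X=0, Z=1, U=0, W=0, Y=2) weight 1/225
  (X=0, Z=1, U=0, W=1, Y=2) weight 1/225
  (X=0, Z=1, U=0, W=2, Y=2) weight 1/225
  (X=0, Z=1, U=1, W=0, Y=2) weight 2/675
  (X=0, Z=1, U=1, W=1, Y=2) weight 2/675
  (X=0, Z=1, U=1, W=2, Y=2) weight 2/675
  (X=0, Z=2, U=0, W=0, Y=1) weight 1/450
  (X=0, Z=2, U=0, W=1, Y=1) weight 1/450
  … 28 more
Group by Y:
  weight(Y=1) = 1/15
  weight(Y=2) = 2/15
Total weight = 1/15 + 2/15 = 1/5
P(Y=1 | obs) = 1/15 / 1/5 = 1/3
P(Y=2 | obs) = 2/15 / 1/5 = 2/3
argmax = 2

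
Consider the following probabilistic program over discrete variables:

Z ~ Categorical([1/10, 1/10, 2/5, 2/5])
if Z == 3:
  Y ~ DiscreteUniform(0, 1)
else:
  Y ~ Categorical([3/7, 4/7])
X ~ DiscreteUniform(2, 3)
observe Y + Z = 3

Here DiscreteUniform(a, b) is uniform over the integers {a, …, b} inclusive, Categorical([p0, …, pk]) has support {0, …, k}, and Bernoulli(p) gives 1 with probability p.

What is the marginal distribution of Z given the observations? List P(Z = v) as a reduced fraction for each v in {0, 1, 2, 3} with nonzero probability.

Enumerate traces; 4 have nonzero weight after conditioning:
  (Z=2, Y=1, X=2) weight 4/35
  (Z=2, Y=1, X=3) weight 4/35
  (Z=3, Y=0, X=2) weight 1/10
  (Z=3, Y=0, X=3) weight 1/10
Group by Z:
  weight(Z=2) = 8/35
  weight(Z=3) = 1/5
Total weight = 8/35 + 1/5 = 3/7
P(Z=2 | obs) = 8/35 / 3/7 = 8/15
P(Z=3 | obs) = 1/5 / 3/7 = 7/15

P(Z=2) = 8/15, P(Z=3) = 7/15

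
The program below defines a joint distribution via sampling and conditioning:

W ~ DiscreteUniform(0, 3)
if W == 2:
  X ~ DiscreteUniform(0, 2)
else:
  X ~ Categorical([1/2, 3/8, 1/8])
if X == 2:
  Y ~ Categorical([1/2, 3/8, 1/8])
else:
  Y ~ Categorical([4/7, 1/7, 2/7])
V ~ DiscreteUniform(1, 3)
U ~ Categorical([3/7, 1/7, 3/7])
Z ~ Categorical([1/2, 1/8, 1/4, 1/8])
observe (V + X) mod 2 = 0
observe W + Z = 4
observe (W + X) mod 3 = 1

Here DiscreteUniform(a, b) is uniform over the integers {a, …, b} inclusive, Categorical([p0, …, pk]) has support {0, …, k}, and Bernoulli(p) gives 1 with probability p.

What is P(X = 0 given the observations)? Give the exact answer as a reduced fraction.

P(X = 0 | obs) = 6/23

Enumerate traces; 36 have nonzero weight after conditioning:
  (W=1, X=0, Y=0, V=2, U=0, Z=3) weight 1/784
  (W=1, X=0, Y=0, V=2, U=1, Z=3) weight 1/2352
  (W=1, X=0, Y=0, V=2, U=2, Z=3) weight 1/784
  (W=1, X=0, Y=1, V=2, U=0, Z=3) weight 1/3136
  (W=1, X=0, Y=1, V=2, U=1, Z=3) weight 1/9408
  (W=1, X=0, Y=1, V=2, U=2, Z=3) weight 1/3136
  (W=1, X=0, Y=2, V=2, U=0, Z=3) weight 1/1568
  (W=1, X=0, Y=2, V=2, U=1, Z=3) weight 1/4704
  (W=2, X=2, Y=0, V=2, U=0, Z=2) weight 1/672
  (W=3, X=1, Y=0, V=1, U=0, Z=1) weight 3/3136
  … 26 more
Group by X:
  weight(X=0) = 1/192
  weight(X=1) = 1/128
  weight(X=2) = 1/144
Total weight = 1/192 + 1/128 + 1/144 = 23/1152
P(X=0 | obs) = 1/192 / 23/1152 = 6/23
P(X=1 | obs) = 1/128 / 23/1152 = 9/23
P(X=2 | obs) = 1/144 / 23/1152 = 8/23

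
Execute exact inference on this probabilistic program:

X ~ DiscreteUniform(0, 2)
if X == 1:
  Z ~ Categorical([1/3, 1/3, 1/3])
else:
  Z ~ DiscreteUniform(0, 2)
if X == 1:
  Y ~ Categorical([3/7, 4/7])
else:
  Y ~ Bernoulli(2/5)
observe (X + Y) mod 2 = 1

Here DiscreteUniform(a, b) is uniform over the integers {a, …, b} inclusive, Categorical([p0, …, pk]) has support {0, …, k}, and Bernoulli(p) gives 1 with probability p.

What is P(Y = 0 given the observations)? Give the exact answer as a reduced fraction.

P(Y = 0 | obs) = 15/43

Enumerate traces; 9 have nonzero weight after conditioning:
  (X=0, Z=0, Y=1) weight 2/45
  (X=0, Z=1, Y=1) weight 2/45
  (X=0, Z=2, Y=1) weight 2/45
  (X=1, Z=0, Y=0) weight 1/21
  (X=1, Z=1, Y=0) weight 1/21
  (X=1, Z=2, Y=0) weight 1/21
  (X=2, Z=0, Y=1) weight 2/45
  (X=2, Z=1, Y=1) weight 2/45
  … 1 more
Group by Y:
  weight(Y=0) = 1/7
  weight(Y=1) = 4/15
Total weight = 1/7 + 4/15 = 43/105
P(Y=0 | obs) = 1/7 / 43/105 = 15/43
P(Y=1 | obs) = 4/15 / 43/105 = 28/43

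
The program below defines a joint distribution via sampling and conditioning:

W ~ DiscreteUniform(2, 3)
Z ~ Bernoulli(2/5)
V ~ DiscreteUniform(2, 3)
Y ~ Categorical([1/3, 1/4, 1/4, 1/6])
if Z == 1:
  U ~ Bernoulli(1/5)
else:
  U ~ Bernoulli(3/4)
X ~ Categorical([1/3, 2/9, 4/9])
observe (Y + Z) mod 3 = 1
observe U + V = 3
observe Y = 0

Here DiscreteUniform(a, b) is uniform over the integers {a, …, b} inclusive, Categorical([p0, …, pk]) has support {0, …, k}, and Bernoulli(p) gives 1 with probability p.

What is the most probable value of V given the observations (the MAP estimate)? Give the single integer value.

Enumerate traces; 12 have nonzero weight after conditioning:
  (W=2, Z=1, V=2, Y=0, U=1, X=0) weight 1/450
  (W=2, Z=1, V=2, Y=0, U=1, X=1) weight 1/675
  (W=2, Z=1, V=2, Y=0, U=1, X=2) weight 2/675
  (W=2, Z=1, V=3, Y=0, U=0, X=0) weight 2/225
  (W=2, Z=1, V=3, Y=0, U=0, X=1) weight 4/675
  (W=2, Z=1, V=3, Y=0, U=0, X=2) weight 8/675
  (W=3, Z=1, V=2, Y=0, U=1, X=0) weight 1/450
  (W=3, Z=1, V=2, Y=0, U=1, X=1) weight 1/675
  … 4 more
Group by V:
  weight(V=2) = 1/75
  weight(V=3) = 4/75
Total weight = 1/75 + 4/75 = 1/15
P(V=2 | obs) = 1/75 / 1/15 = 1/5
P(V=3 | obs) = 4/75 / 1/15 = 4/5
argmax = 3

argmax_v P(V = v | obs) = 3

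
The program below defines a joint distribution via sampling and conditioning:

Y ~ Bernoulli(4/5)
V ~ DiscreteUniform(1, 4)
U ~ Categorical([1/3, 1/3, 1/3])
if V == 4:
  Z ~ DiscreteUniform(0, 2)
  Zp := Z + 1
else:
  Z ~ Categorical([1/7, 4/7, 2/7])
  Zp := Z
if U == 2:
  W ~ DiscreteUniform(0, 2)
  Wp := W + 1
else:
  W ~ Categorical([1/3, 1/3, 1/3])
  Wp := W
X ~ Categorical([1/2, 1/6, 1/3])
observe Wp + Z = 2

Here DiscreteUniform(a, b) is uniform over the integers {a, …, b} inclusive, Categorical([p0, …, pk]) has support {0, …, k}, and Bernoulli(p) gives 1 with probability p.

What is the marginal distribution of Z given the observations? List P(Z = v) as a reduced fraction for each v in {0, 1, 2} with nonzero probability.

Enumerate traces; 192 have nonzero weight after conditioning:
  (Y=0, V=1, U=0, Z=0, W=2, X=0) weight 1/2520
  (Y=0, V=1, U=0, Z=0, W=2, X=1) weight 1/7560
  (Y=0, V=1, U=0, Z=0, W=2, X=2) weight 1/3780
  (Y=0, V=1, U=0, Z=1, W=1, X=0) weight 1/630
  (Y=0, V=1, U=0, Z=1, W=1, X=1) weight 1/1890
  (Y=0, V=1, U=0, Z=1, W=1, X=2) weight 1/945
  (Y=0, V=1, U=0, Z=2, W=0, X=0) weight 1/1260
  (Y=0, V=1, U=0, Z=2, W=0, X=1) weight 1/3780
  … 184 more
Group by Z:
  weight(Z=0) = 4/63
  weight(Z=1) = 43/252
  weight(Z=2) = 25/378
Total weight = 4/63 + 43/252 + 25/378 = 227/756
P(Z=0 | obs) = 4/63 / 227/756 = 48/227
P(Z=1 | obs) = 43/252 / 227/756 = 129/227
P(Z=2 | obs) = 25/378 / 227/756 = 50/227

P(Z=0) = 48/227, P(Z=1) = 129/227, P(Z=2) = 50/227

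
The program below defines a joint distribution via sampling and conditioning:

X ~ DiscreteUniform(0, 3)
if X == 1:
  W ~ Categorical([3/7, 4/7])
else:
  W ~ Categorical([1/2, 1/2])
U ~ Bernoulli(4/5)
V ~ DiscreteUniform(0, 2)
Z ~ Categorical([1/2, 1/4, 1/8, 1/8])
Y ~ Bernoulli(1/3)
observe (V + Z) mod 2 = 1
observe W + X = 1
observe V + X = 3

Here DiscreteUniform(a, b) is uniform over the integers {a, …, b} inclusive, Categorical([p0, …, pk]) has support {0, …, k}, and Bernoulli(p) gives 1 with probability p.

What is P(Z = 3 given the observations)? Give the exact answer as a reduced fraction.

P(Z = 3 | obs) = 1/3

Enumerate traces; 8 have nonzero weight after conditioning:
  (X=1, W=0, U=0, V=2, Z=1, Y=0) weight 1/840
  (X=1, W=0, U=0, V=2, Z=1, Y=1) weight 1/1680
  (X=1, W=0, U=0, V=2, Z=3, Y=0) weight 1/1680
  (X=1, W=0, U=0, V=2, Z=3, Y=1) weight 1/3360
  (X=1, W=0, U=1, V=2, Z=1, Y=0) weight 1/210
  (X=1, W=0, U=1, V=2, Z=1, Y=1) weight 1/420
  (X=1, W=0, U=1, V=2, Z=3, Y=0) weight 1/420
  (X=1, W=0, U=1, V=2, Z=3, Y=1) weight 1/840
Group by Z:
  weight(Z=1) = 1/112
  weight(Z=3) = 1/224
Total weight = 1/112 + 1/224 = 3/224
P(Z=1 | obs) = 1/112 / 3/224 = 2/3
P(Z=3 | obs) = 1/224 / 3/224 = 1/3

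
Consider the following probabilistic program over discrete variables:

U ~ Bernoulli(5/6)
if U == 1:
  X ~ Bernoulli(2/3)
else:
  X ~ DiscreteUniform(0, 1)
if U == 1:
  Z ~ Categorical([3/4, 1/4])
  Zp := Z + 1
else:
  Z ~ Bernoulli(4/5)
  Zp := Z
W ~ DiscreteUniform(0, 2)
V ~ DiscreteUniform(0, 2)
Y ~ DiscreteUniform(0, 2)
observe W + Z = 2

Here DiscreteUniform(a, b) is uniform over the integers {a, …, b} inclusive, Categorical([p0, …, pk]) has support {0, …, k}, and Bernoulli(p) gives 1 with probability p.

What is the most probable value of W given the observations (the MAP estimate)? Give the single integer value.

Enumerate traces; 72 have nonzero weight after conditioning:
  (U=0, X=0, Z=0, W=2, V=0, Y=0) weight 1/1620
  (U=0, X=0, Z=0, W=2, V=0, Y=1) weight 1/1620
  (U=0, X=0, Z=0, W=2, V=0, Y=2) weight 1/1620
  (U=0, X=0, Z=0, W=2, V=1, Y=0) weight 1/1620
  (U=0, X=0, Z=0, W=2, V=1, Y=1) weight 1/1620
  (U=0, X=0, Z=0, W=2, V=1, Y=2) weight 1/1620
  (U=0, X=0, Z=0, W=2, V=2, Y=0) weight 1/1620
  (U=0, X=0, Z=0, W=2, V=2, Y=1) weight 1/1620
  (U=0, X=0, Z=1, W=1, V=0, Y=0) weight 1/405
  … 63 more
Group by W:
  weight(W=1) = 41/360
  weight(W=2) = 79/360
Total weight = 41/360 + 79/360 = 1/3
P(W=1 | obs) = 41/360 / 1/3 = 41/120
P(W=2 | obs) = 79/360 / 1/3 = 79/120
argmax = 2

argmax_v P(W = v | obs) = 2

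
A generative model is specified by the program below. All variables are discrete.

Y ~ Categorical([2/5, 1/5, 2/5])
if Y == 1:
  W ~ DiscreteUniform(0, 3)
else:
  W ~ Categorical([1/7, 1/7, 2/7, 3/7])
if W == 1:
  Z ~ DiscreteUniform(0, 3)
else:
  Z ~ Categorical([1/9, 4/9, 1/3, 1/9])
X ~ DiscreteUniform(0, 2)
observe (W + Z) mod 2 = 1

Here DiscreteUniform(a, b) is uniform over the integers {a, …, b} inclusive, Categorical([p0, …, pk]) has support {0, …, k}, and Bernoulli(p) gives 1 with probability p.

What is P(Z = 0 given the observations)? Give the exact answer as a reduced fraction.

Enumerate traces; 72 have nonzero weight after conditioning:
  (Y=0, W=0, Z=1, X=0) weight 8/945
  (Y=0, W=0, Z=1, X=1) weight 8/945
  (Y=0, W=0, Z=1, X=2) weight 8/945
  (Y=0, W=0, Z=3, X=0) weight 2/945
  (Y=0, W=0, Z=3, X=1) weight 2/945
  (Y=0, W=0, Z=3, X=2) weight 2/945
  (Y=0, W=1, Z=0, X=0) weight 1/210
  (Y=0, W=1, Z=0, X=1) weight 1/210
  (Y=0, W=1, Z=2, X=0) weight 1/210
  … 63 more
Group by Z:
  weight(Z=0) = 61/720
  weight(Z=1) = 62/315
  weight(Z=2) = 289/1680
  weight(Z=3) = 31/630
Total weight = 61/720 + 62/315 + 289/1680 + 31/630 = 181/360
P(Z=0 | obs) = 61/720 / 181/360 = 61/362
P(Z=1 | obs) = 62/315 / 181/360 = 496/1267
P(Z=2 | obs) = 289/1680 / 181/360 = 867/2534
P(Z=3 | obs) = 31/630 / 181/360 = 124/1267

P(Z = 0 | obs) = 61/362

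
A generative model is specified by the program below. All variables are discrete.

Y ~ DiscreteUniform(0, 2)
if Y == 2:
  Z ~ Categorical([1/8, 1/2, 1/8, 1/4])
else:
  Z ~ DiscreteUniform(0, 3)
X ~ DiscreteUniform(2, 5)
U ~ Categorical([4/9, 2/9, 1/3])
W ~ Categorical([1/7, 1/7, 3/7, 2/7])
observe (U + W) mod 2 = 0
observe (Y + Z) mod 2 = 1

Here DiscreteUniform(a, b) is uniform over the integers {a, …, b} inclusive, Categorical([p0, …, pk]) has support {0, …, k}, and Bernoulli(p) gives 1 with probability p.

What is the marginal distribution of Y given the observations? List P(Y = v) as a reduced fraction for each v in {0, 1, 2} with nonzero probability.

Enumerate traces; 144 have nonzero weight after conditioning:
  (Y=0, Z=1, X=2, U=0, W=0) weight 1/756
  (Y=0, Z=1, X=2, U=0, W=2) weight 1/252
  (Y=0, Z=1, X=2, U=1, W=1) weight 1/1512
  (Y=0, Z=1, X=2, U=1, W=3) weight 1/756
  (Y=0, Z=1, X=2, U=2, W=0) weight 1/1008
  (Y=0, Z=1, X=2, U=2, W=2) weight 1/336
  (Y=0, Z=1, X=3, U=0, W=0) weight 1/756
  (Y=0, Z=1, X=3, U=0, W=2) weight 1/252
  (Y=1, Z=0, X=2, U=0, W=0) weight 1/756
  (Y=2, Z=1, X=2, U=0, W=0) weight 1/378
  … 134 more
Group by Y:
  weight(Y=0) = 17/189
  weight(Y=1) = 17/189
  weight(Y=2) = 17/126
Total weight = 17/189 + 17/189 + 17/126 = 17/54
P(Y=0 | obs) = 17/189 / 17/54 = 2/7
P(Y=1 | obs) = 17/189 / 17/54 = 2/7
P(Y=2 | obs) = 17/126 / 17/54 = 3/7

P(Y=0) = 2/7, P(Y=1) = 2/7, P(Y=2) = 3/7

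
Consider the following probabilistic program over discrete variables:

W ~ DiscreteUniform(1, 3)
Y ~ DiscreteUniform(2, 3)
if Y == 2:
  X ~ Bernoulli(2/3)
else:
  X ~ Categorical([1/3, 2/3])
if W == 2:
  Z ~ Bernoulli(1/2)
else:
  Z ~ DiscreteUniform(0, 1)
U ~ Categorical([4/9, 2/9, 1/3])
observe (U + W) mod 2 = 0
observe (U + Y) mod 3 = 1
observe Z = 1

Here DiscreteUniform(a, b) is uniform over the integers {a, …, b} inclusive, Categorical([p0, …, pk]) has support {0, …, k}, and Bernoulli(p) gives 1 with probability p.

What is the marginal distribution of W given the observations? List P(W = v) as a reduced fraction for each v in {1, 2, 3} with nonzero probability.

P(W=1) = 2/7, P(W=2) = 3/7, P(W=3) = 2/7

Enumerate traces; 6 have nonzero weight after conditioning:
  (W=1, Y=3, X=0, Z=1, U=1) weight 1/162
  (W=1, Y=3, X=1, Z=1, U=1) weight 1/81
  (W=2, Y=2, X=0, Z=1, U=2) weight 1/108
  (W=2, Y=2, X=1, Z=1, U=2) weight 1/54
  (W=3, Y=3, X=0, Z=1, U=1) weight 1/162
  (W=3, Y=3, X=1, Z=1, U=1) weight 1/81
Group by W:
  weight(W=1) = 1/54
  weight(W=2) = 1/36
  weight(W=3) = 1/54
Total weight = 1/54 + 1/36 + 1/54 = 7/108
P(W=1 | obs) = 1/54 / 7/108 = 2/7
P(W=2 | obs) = 1/36 / 7/108 = 3/7
P(W=3 | obs) = 1/54 / 7/108 = 2/7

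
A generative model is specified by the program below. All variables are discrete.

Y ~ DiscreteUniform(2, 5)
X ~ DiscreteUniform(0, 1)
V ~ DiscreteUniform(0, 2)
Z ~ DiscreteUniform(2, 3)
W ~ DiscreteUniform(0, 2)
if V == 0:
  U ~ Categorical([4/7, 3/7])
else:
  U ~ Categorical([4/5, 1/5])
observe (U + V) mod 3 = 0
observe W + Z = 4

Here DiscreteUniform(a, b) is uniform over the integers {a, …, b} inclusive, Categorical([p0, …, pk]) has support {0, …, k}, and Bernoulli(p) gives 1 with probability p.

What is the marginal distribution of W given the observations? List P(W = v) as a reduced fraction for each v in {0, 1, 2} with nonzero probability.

P(W=1) = 1/2, P(W=2) = 1/2

Enumerate traces; 32 have nonzero weight after conditioning:
  (Y=2, X=0, V=0, Z=2, W=2, U=0) weight 1/252
  (Y=2, X=0, V=0, Z=3, W=1, U=0) weight 1/252
  (Y=2, X=0, V=2, Z=2, W=2, U=1) weight 1/720
  (Y=2, X=0, V=2, Z=3, W=1, U=1) weight 1/720
  (Y=2, X=1, V=0, Z=2, W=2, U=0) weight 1/252
  (Y=2, X=1, V=0, Z=3, W=1, U=0) weight 1/252
  (Y=2, X=1, V=2, Z=2, W=2, U=1) weight 1/720
  (Y=2, X=1, V=2, Z=3, W=1, U=1) weight 1/720
  … 24 more
Group by W:
  weight(W=1) = 3/70
  weight(W=2) = 3/70
Total weight = 3/70 + 3/70 = 3/35
P(W=1 | obs) = 3/70 / 3/35 = 1/2
P(W=2 | obs) = 3/70 / 3/35 = 1/2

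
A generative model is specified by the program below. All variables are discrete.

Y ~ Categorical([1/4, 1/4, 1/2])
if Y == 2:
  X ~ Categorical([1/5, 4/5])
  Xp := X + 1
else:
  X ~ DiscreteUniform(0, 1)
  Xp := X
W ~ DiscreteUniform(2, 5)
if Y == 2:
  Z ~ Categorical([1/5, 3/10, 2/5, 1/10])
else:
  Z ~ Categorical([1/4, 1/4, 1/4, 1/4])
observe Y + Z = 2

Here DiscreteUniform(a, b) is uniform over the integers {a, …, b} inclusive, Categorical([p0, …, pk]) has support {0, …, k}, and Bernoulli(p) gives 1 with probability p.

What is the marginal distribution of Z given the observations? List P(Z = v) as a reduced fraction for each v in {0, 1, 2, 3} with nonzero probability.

Enumerate traces; 24 have nonzero weight after conditioning:
  (Y=0, X=0, W=2, Z=2) weight 1/128
  (Y=0, X=0, W=3, Z=2) weight 1/128
  (Y=0, X=0, W=4, Z=2) weight 1/128
  (Y=0, X=0, W=5, Z=2) weight 1/128
  (Y=0, X=1, W=2, Z=2) weight 1/128
  (Y=0, X=1, W=3, Z=2) weight 1/128
  (Y=0, X=1, W=4, Z=2) weight 1/128
  (Y=0, X=1, W=5, Z=2) weight 1/128
  (Y=1, X=0, W=2, Z=1) weight 1/128
  (Y=2, X=0, W=2, Z=0) weight 1/200
  … 14 more
Group by Z:
  weight(Z=0) = 1/10
  weight(Z=1) = 1/16
  weight(Z=2) = 1/16
Total weight = 1/10 + 1/16 + 1/16 = 9/40
P(Z=0 | obs) = 1/10 / 9/40 = 4/9
P(Z=1 | obs) = 1/16 / 9/40 = 5/18
P(Z=2 | obs) = 1/16 / 9/40 = 5/18

P(Z=0) = 4/9, P(Z=1) = 5/18, P(Z=2) = 5/18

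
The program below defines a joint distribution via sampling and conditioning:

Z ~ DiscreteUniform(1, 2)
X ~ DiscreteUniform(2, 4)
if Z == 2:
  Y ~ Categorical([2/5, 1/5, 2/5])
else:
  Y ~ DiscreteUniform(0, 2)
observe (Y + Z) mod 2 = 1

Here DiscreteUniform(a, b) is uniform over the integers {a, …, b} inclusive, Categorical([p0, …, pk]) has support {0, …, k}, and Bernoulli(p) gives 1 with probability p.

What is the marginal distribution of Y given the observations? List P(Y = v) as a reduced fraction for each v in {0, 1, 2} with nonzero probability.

P(Y=0) = 5/13, P(Y=1) = 3/13, P(Y=2) = 5/13

Enumerate traces; 9 have nonzero weight after conditioning:
  (Z=1, X=2, Y=0) weight 1/18
  (Z=1, X=2, Y=2) weight 1/18
  (Z=1, X=3, Y=0) weight 1/18
  (Z=1, X=3, Y=2) weight 1/18
  (Z=1, X=4, Y=0) weight 1/18
  (Z=1, X=4, Y=2) weight 1/18
  (Z=2, X=2, Y=1) weight 1/30
  (Z=2, X=3, Y=1) weight 1/30
  … 1 more
Group by Y:
  weight(Y=0) = 1/6
  weight(Y=1) = 1/10
  weight(Y=2) = 1/6
Total weight = 1/6 + 1/10 + 1/6 = 13/30
P(Y=0 | obs) = 1/6 / 13/30 = 5/13
P(Y=1 | obs) = 1/10 / 13/30 = 3/13
P(Y=2 | obs) = 1/6 / 13/30 = 5/13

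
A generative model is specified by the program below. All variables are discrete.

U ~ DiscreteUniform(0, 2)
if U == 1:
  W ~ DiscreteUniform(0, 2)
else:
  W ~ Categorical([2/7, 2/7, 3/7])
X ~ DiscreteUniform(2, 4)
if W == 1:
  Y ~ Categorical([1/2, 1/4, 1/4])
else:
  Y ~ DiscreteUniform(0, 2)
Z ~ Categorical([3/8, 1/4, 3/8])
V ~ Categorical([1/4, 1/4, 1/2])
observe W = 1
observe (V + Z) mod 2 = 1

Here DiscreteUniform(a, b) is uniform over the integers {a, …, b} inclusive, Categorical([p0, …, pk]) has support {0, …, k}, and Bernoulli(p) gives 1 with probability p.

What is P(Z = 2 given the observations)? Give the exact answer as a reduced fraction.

P(Z = 2 | obs) = 1/4

Enumerate traces; 108 have nonzero weight after conditioning:
  (U=0, W=1, X=2, Y=0, Z=0, V=1) weight 1/672
  (U=0, W=1, X=2, Y=0, Z=1, V=0) weight 1/1008
  (U=0, W=1, X=2, Y=0, Z=1, V=2) weight 1/504
  (U=0, W=1, X=2, Y=0, Z=2, V=1) weight 1/672
  (U=0, W=1, X=2, Y=1, Z=0, V=1) weight 1/1344
  (U=0, W=1, X=2, Y=1, Z=1, V=0) weight 1/2016
  (U=0, W=1, X=2, Y=1, Z=1, V=2) weight 1/1008
  (U=0, W=1, X=2, Y=1, Z=2, V=1) weight 1/1344
  … 100 more
Group by Z:
  weight(Z=0) = 19/672
  weight(Z=1) = 19/336
  weight(Z=2) = 19/672
Total weight = 19/672 + 19/336 + 19/672 = 19/168
P(Z=0 | obs) = 19/672 / 19/168 = 1/4
P(Z=1 | obs) = 19/336 / 19/168 = 1/2
P(Z=2 | obs) = 19/672 / 19/168 = 1/4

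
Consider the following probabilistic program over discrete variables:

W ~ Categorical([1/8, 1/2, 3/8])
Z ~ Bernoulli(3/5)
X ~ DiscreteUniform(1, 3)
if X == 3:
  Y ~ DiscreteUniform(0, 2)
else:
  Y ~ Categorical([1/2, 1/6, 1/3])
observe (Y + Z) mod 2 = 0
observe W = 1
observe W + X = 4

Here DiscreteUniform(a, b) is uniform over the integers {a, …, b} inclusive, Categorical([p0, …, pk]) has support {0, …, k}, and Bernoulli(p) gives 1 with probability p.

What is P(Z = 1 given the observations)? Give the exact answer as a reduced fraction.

Enumerate traces; 3 have nonzero weight after conditioning:
  (W=1, Z=0, X=3, Y=0) weight 1/45
  (W=1, Z=0, X=3, Y=2) weight 1/45
  (W=1, Z=1, X=3, Y=1) weight 1/30
Group by Z:
  weight(Z=0) = 2/45
  weight(Z=1) = 1/30
Total weight = 2/45 + 1/30 = 7/90
P(Z=0 | obs) = 2/45 / 7/90 = 4/7
P(Z=1 | obs) = 1/30 / 7/90 = 3/7

P(Z = 1 | obs) = 3/7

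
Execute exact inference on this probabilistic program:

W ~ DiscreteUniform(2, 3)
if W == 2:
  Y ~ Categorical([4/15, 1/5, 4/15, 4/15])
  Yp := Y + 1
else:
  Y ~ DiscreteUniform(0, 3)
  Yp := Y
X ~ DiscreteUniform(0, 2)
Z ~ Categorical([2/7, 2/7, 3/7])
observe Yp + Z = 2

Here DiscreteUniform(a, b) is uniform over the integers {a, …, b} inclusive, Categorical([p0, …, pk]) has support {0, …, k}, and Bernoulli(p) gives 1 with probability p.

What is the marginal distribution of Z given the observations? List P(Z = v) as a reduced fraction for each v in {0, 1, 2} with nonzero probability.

Enumerate traces; 15 have nonzero weight after conditioning:
  (W=2, Y=0, X=0, Z=1) weight 4/315
  (W=2, Y=0, X=1, Z=1) weight 4/315
  (W=2, Y=0, X=2, Z=1) weight 4/315
  (W=2, Y=1, X=0, Z=0) weight 1/105
  (W=2, Y=1, X=1, Z=0) weight 1/105
  (W=2, Y=1, X=2, Z=0) weight 1/105
  (W=3, Y=0, X=0, Z=2) weight 1/56
  (W=3, Y=0, X=1, Z=2) weight 1/56
  … 7 more
Group by Z:
  weight(Z=0) = 9/140
  weight(Z=1) = 31/420
  weight(Z=2) = 3/56
Total weight = 9/140 + 31/420 + 3/56 = 23/120
P(Z=0 | obs) = 9/140 / 23/120 = 54/161
P(Z=1 | obs) = 31/420 / 23/120 = 62/161
P(Z=2 | obs) = 3/56 / 23/120 = 45/161

P(Z=0) = 54/161, P(Z=1) = 62/161, P(Z=2) = 45/161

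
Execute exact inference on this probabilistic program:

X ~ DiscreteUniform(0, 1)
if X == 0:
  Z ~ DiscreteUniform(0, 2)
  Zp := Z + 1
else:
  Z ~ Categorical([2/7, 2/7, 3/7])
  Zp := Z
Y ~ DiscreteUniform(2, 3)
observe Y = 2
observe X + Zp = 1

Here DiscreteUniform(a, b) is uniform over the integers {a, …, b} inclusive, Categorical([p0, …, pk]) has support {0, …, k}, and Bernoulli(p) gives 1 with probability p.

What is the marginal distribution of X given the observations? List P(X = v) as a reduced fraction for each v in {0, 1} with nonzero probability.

P(X=0) = 7/13, P(X=1) = 6/13

Enumerate traces; 2 have nonzero weight after conditioning:
  (X=0, Z=0, Y=2) weight 1/12
  (X=1, Z=0, Y=2) weight 1/14
Group by X:
  weight(X=0) = 1/12
  weight(X=1) = 1/14
Total weight = 1/12 + 1/14 = 13/84
P(X=0 | obs) = 1/12 / 13/84 = 7/13
P(X=1 | obs) = 1/14 / 13/84 = 6/13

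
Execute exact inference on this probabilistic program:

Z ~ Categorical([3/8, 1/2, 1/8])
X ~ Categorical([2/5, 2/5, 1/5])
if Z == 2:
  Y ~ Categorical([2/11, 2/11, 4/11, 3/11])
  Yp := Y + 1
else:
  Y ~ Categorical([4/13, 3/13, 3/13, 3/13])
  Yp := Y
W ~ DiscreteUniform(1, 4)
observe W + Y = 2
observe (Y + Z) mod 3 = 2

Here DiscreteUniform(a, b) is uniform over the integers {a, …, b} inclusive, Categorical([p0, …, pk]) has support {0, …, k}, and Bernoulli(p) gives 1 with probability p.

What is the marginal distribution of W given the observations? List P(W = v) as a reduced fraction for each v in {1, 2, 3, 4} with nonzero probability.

Enumerate traces; 6 have nonzero weight after conditioning:
  (Z=1, X=0, Y=1, W=1) weight 3/260
  (Z=1, X=1, Y=1, W=1) weight 3/260
  (Z=1, X=2, Y=1, W=1) weight 3/520
  (Z=2, X=0, Y=0, W=2) weight 1/440
  (Z=2, X=1, Y=0, W=2) weight 1/440
  (Z=2, X=2, Y=0, W=2) weight 1/880
Group by W:
  weight(W=1) = 3/104
  weight(W=2) = 1/176
Total weight = 3/104 + 1/176 = 79/2288
P(W=1 | obs) = 3/104 / 79/2288 = 66/79
P(W=2 | obs) = 1/176 / 79/2288 = 13/79

P(W=1) = 66/79, P(W=2) = 13/79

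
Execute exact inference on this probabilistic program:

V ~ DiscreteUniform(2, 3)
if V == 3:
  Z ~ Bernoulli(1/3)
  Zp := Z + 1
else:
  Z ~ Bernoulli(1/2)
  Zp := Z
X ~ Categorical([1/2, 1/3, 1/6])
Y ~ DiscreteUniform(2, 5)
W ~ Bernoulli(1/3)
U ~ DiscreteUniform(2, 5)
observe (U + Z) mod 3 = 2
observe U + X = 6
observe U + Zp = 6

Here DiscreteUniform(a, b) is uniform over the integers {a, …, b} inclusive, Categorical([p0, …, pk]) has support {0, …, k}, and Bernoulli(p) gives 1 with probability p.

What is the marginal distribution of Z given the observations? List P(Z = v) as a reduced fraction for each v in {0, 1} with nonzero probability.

P(Z=0) = 4/5, P(Z=1) = 1/5

Enumerate traces; 16 have nonzero weight after conditioning:
  (V=3, Z=0, X=1, Y=2, W=0, U=5) weight 1/216
  (V=3, Z=0, X=1, Y=2, W=1, U=5) weight 1/432
  (V=3, Z=0, X=1, Y=3, W=0, U=5) weight 1/216
  (V=3, Z=0, X=1, Y=3, W=1, U=5) weight 1/432
  (V=3, Z=0, X=1, Y=4, W=0, U=5) weight 1/216
  (V=3, Z=0, X=1, Y=4, W=1, U=5) weight 1/432
  (V=3, Z=0, X=1, Y=5, W=0, U=5) weight 1/216
  (V=3, Z=0, X=1, Y=5, W=1, U=5) weight 1/432
  (V=3, Z=1, X=2, Y=2, W=0, U=4) weight 1/864
  … 7 more
Group by Z:
  weight(Z=0) = 1/36
  weight(Z=1) = 1/144
Total weight = 1/36 + 1/144 = 5/144
P(Z=0 | obs) = 1/36 / 5/144 = 4/5
P(Z=1 | obs) = 1/144 / 5/144 = 1/5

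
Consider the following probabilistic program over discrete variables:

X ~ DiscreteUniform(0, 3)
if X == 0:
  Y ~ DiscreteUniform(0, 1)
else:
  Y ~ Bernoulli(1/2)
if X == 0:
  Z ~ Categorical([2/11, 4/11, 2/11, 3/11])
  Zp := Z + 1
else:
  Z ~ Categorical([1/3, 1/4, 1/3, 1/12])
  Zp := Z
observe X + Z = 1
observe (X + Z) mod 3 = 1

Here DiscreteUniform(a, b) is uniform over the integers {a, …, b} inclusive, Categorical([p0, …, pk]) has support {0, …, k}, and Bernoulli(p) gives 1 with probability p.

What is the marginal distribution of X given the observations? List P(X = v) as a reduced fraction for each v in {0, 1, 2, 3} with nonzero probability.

Enumerate traces; 4 have nonzero weight after conditioning:
  (X=0, Y=0, Z=1) weight 1/22
  (X=0, Y=1, Z=1) weight 1/22
  (X=1, Y=0, Z=0) weight 1/24
  (X=1, Y=1, Z=0) weight 1/24
Group by X:
  weight(X=0) = 1/11
  weight(X=1) = 1/12
Total weight = 1/11 + 1/12 = 23/132
P(X=0 | obs) = 1/11 / 23/132 = 12/23
P(X=1 | obs) = 1/12 / 23/132 = 11/23

P(X=0) = 12/23, P(X=1) = 11/23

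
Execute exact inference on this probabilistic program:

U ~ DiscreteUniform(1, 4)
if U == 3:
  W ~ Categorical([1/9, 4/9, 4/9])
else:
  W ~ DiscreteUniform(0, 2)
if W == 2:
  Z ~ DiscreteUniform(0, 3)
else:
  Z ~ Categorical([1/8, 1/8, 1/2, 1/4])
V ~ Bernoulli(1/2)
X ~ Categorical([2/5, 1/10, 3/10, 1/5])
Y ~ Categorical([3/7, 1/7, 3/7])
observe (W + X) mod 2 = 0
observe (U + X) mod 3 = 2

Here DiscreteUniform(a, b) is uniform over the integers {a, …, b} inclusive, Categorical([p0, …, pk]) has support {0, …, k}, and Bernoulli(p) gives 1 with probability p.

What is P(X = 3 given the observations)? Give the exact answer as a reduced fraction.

P(X = 3 | obs) = 2/17

Enumerate traces; 168 have nonzero weight after conditioning:
  (U=1, W=1, Z=0, V=0, X=1, Y=0) weight 1/4480
  (U=1, W=1, Z=0, V=0, X=1, Y=1) weight 1/13440
  (U=1, W=1, Z=0, V=0, X=1, Y=2) weight 1/4480
  (U=1, W=1, Z=0, V=1, X=1, Y=0) weight 1/4480
  (U=1, W=1, Z=0, V=1, X=1, Y=1) weight 1/13440
  (U=1, W=1, Z=0, V=1, X=1, Y=2) weight 1/4480
  (U=1, W=1, Z=1, V=0, X=1, Y=0) weight 1/4480
  (U=1, W=1, Z=1, V=0, X=1, Y=1) weight 1/13440
  (U=2, W=0, Z=0, V=0, X=0, Y=0) weight 1/1120
  (U=2, W=1, Z=0, V=0, X=3, Y=0) weight 1/2240
  … 158 more
Group by X:
  weight(X=0) = 1/15
  weight(X=1) = 1/60
  weight(X=2) = 1/24
  weight(X=3) = 1/60
Total weight = 1/15 + 1/60 + 1/24 + 1/60 = 17/120
P(X=0 | obs) = 1/15 / 17/120 = 8/17
P(X=1 | obs) = 1/60 / 17/120 = 2/17
P(X=2 | obs) = 1/24 / 17/120 = 5/17
P(X=3 | obs) = 1/60 / 17/120 = 2/17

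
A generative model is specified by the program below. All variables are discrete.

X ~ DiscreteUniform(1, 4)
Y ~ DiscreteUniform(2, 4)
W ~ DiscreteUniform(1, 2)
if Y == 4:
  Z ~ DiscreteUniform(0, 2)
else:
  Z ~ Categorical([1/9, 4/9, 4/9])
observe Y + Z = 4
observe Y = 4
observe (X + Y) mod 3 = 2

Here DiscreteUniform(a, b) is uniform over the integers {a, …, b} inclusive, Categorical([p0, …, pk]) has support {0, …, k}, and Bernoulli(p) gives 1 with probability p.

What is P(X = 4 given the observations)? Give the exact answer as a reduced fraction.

P(X = 4 | obs) = 1/2

Enumerate traces; 4 have nonzero weight after conditioning:
  (X=1, Y=4, W=1, Z=0) weight 1/72
  (X=1, Y=4, W=2, Z=0) weight 1/72
  (X=4, Y=4, W=1, Z=0) weight 1/72
  (X=4, Y=4, W=2, Z=0) weight 1/72
Group by X:
  weight(X=1) = 1/36
  weight(X=4) = 1/36
Total weight = 1/36 + 1/36 = 1/18
P(X=1 | obs) = 1/36 / 1/18 = 1/2
P(X=4 | obs) = 1/36 / 1/18 = 1/2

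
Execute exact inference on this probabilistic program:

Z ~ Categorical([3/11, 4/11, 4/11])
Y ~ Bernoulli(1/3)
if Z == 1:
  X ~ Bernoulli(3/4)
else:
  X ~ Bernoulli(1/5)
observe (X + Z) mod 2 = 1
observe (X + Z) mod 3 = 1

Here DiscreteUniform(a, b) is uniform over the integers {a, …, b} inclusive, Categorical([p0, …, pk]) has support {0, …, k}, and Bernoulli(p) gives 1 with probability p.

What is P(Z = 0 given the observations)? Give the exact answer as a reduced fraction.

Enumerate traces; 4 have nonzero weight after conditioning:
  (Z=0, Y=0, X=1) weight 2/55
  (Z=0, Y=1, X=1) weight 1/55
  (Z=1, Y=0, X=0) weight 2/33
  (Z=1, Y=1, X=0) weight 1/33
Group by Z:
  weight(Z=0) = 3/55
  weight(Z=1) = 1/11
Total weight = 3/55 + 1/11 = 8/55
P(Z=0 | obs) = 3/55 / 8/55 = 3/8
P(Z=1 | obs) = 1/11 / 8/55 = 5/8

P(Z = 0 | obs) = 3/8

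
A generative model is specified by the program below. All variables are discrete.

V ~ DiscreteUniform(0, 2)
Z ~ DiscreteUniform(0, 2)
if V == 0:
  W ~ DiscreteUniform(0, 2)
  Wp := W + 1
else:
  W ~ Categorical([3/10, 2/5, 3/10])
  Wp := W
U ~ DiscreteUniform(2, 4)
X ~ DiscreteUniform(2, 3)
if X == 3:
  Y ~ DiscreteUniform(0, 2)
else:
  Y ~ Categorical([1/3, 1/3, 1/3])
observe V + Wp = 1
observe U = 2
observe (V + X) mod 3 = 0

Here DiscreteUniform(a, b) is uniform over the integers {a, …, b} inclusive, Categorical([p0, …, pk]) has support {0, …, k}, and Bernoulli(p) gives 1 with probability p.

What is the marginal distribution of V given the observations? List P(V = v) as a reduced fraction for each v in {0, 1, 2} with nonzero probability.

Enumerate traces; 18 have nonzero weight after conditioning:
  (V=0, Z=0, W=0, U=2, X=3, Y=0) weight 1/486
  (V=0, Z=0, W=0, U=2, X=3, Y=1) weight 1/486
  (V=0, Z=0, W=0, U=2, X=3, Y=2) weight 1/486
  (V=0, Z=1, W=0, U=2, X=3, Y=0) weight 1/486
  (V=0, Z=1, W=0, U=2, X=3, Y=1) weight 1/486
  (V=0, Z=1, W=0, U=2, X=3, Y=2) weight 1/486
  (V=0, Z=2, W=0, U=2, X=3, Y=0) weight 1/486
  (V=0, Z=2, W=0, U=2, X=3, Y=1) weight 1/486
  (V=1, Z=0, W=0, U=2, X=2, Y=0) weight 1/540
  … 9 more
Group by V:
  weight(V=0) = 1/54
  weight(V=1) = 1/60
Total weight = 1/54 + 1/60 = 19/540
P(V=0 | obs) = 1/54 / 19/540 = 10/19
P(V=1 | obs) = 1/60 / 19/540 = 9/19

P(V=0) = 10/19, P(V=1) = 9/19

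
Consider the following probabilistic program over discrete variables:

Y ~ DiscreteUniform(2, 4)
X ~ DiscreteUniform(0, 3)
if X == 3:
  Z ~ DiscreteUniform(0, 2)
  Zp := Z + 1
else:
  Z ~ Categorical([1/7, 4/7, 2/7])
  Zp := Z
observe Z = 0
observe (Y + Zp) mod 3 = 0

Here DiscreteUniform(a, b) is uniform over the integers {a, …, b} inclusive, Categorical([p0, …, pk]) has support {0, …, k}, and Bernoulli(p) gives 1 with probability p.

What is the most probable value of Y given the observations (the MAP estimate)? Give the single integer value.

Enumerate traces; 4 have nonzero weight after conditioning:
  (Y=2, X=3, Z=0) weight 1/36
  (Y=3, X=0, Z=0) weight 1/84
  (Y=3, X=1, Z=0) weight 1/84
  (Y=3, X=2, Z=0) weight 1/84
Group by Y:
  weight(Y=2) = 1/36
  weight(Y=3) = 1/28
Total weight = 1/36 + 1/28 = 4/63
P(Y=2 | obs) = 1/36 / 4/63 = 7/16
P(Y=3 | obs) = 1/28 / 4/63 = 9/16
argmax = 3

argmax_v P(Y = v | obs) = 3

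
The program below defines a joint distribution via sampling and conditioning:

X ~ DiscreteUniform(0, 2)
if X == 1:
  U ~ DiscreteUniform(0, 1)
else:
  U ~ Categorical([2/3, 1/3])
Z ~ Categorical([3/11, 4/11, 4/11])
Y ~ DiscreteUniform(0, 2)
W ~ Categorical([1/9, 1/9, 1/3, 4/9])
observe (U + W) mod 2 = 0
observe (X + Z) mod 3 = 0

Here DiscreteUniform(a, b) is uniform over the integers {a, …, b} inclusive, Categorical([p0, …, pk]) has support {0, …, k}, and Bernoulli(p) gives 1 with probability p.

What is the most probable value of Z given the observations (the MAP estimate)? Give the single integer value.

argmax_v P(Z = v | obs) = 2

Enumerate traces; 36 have nonzero weight after conditioning:
  (X=0, U=0, Z=0, Y=0, W=0) weight 2/891
  (X=0, U=0, Z=0, Y=0, W=2) weight 2/297
  (X=0, U=0, Z=0, Y=1, W=0) weight 2/891
  (X=0, U=0, Z=0, Y=1, W=2) weight 2/297
  (X=0, U=0, Z=0, Y=2, W=0) weight 2/891
  (X=0, U=0, Z=0, Y=2, W=2) weight 2/297
  (X=0, U=1, Z=0, Y=0, W=1) weight 1/891
  (X=0, U=1, Z=0, Y=0, W=3) weight 4/891
  (X=1, U=0, Z=2, Y=0, W=0) weight 2/891
  (X=2, U=0, Z=1, Y=0, W=0) weight 8/2673
  … 26 more
Group by Z:
  weight(Z=0) = 13/297
  weight(Z=1) = 52/891
  weight(Z=2) = 2/33
Total weight = 13/297 + 52/891 + 2/33 = 145/891
P(Z=0 | obs) = 13/297 / 145/891 = 39/145
P(Z=1 | obs) = 52/891 / 145/891 = 52/145
P(Z=2 | obs) = 2/33 / 145/891 = 54/145
argmax = 2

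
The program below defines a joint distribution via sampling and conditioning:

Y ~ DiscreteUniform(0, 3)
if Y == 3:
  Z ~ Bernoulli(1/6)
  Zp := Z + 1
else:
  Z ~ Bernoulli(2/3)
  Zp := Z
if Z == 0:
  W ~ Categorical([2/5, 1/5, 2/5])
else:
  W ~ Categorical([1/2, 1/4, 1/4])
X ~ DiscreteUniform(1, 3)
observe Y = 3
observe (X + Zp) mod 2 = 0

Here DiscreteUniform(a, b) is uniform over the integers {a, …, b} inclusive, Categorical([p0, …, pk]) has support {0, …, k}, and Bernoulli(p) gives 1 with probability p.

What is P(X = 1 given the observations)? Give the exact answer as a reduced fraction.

Enumerate traces; 9 have nonzero weight after conditioning:
  (Y=3, Z=0, W=0, X=1) weight 1/36
  (Y=3, Z=0, W=0, X=3) weight 1/36
  (Y=3, Z=0, W=1, X=1) weight 1/72
  (Y=3, Z=0, W=1, X=3) weight 1/72
  (Y=3, Z=0, W=2, X=1) weight 1/36
  (Y=3, Z=0, W=2, X=3) weight 1/36
  (Y=3, Z=1, W=0, X=2) weight 1/144
  (Y=3, Z=1, W=1, X=2) weight 1/288
  … 1 more
Group by X:
  weight(X=1) = 5/72
  weight(X=2) = 1/72
  weight(X=3) = 5/72
Total weight = 5/72 + 1/72 + 5/72 = 11/72
P(X=1 | obs) = 5/72 / 11/72 = 5/11
P(X=2 | obs) = 1/72 / 11/72 = 1/11
P(X=3 | obs) = 5/72 / 11/72 = 5/11

P(X = 1 | obs) = 5/11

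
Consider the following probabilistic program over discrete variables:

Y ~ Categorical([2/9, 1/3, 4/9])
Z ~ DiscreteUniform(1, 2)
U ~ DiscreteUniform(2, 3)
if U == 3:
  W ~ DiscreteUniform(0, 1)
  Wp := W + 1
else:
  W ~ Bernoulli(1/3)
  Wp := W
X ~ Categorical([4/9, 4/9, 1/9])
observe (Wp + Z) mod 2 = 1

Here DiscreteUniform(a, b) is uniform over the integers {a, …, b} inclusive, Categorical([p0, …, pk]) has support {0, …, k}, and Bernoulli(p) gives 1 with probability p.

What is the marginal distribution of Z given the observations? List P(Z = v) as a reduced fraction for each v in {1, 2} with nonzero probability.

P(Z=1) = 7/12, P(Z=2) = 5/12

Enumerate traces; 36 have nonzero weight after conditioning:
  (Y=0, Z=1, U=2, W=0, X=0) weight 4/243
  (Y=0, Z=1, U=2, W=0, X=1) weight 4/243
  (Y=0, Z=1, U=2, W=0, X=2) weight 1/243
  (Y=0, Z=1, U=3, W=1, X=0) weight 1/81
  (Y=0, Z=1, U=3, W=1, X=1) weight 1/81
  (Y=0, Z=1, U=3, W=1, X=2) weight 1/324
  (Y=0, Z=2, U=2, W=1, X=0) weight 2/243
  (Y=0, Z=2, U=2, W=1, X=1) weight 2/243
  … 28 more
Group by Z:
  weight(Z=1) = 7/24
  weight(Z=2) = 5/24
Total weight = 7/24 + 5/24 = 1/2
P(Z=1 | obs) = 7/24 / 1/2 = 7/12
P(Z=2 | obs) = 5/24 / 1/2 = 5/12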